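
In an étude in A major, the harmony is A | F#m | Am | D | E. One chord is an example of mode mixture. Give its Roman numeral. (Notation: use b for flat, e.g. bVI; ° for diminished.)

i

The diatonic triads in A major are A, Bm, C#m, D, E, F#m, G#dim. Of the given chords, A, F#m, D and E are diatonic. Am (A–C–E) doesn't fit — on degree 1 A major would have A (I). Am is the degree-1 chord of A minor, so it is the borrowed i.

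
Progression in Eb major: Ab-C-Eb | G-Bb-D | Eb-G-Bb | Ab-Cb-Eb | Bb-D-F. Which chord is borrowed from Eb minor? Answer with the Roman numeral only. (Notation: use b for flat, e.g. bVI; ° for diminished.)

Eb major has the diatonic set Eb, Fm, Gm, Ab, Bb, Cm, Ddim. Ab–C–Eb = Ab, G–Bb–D = Gm, Eb–G–Bb = Eb and Bb–D–F = Bb are all diatonic. But Ab–Cb–Eb is foreign: the diatonic IV on degree 4 is Ab, whereas Abm comes from Eb minor. It is labeled iv.

iv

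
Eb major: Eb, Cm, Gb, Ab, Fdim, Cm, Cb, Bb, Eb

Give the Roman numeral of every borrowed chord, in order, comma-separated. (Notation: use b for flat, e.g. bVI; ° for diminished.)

bIII, ii°, bVI

In Eb major the diatonic chords are Eb, Fm, Gm, Ab, Bb, Cm, Ddim. Of the given chords, Eb, Cm, Ab and Bb are diatonic. Gb (Gb–Bb–Db) doesn't fit — on degree 3 Eb major would have Gm (iii). Gb is the degree-3 chord of Eb minor, so it is the borrowed bIII. But Fdim (F–Ab–Cb) is foreign: the diatonic ii on degree 2 is Fm, whereas Fdim comes from Eb minor. It is labeled ii°. Cb (Cb–Eb–Gb) is not: scale degree 6 in Eb major carries Cm (vi). In Eb minor the chord on that degree is Cb, so here it functions as bVI, borrowed from the parallel minor.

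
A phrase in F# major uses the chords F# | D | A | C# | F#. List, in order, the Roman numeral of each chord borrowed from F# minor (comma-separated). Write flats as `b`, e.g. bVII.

bVI, bIII

F# major has the diatonic set F#, G#m, A#m, B, C#, D#m, E#dim. Of the given chords, F# and C# are diatonic. But D (D–F#–A) is foreign: the diatonic vi on degree 6 is D#m, whereas D comes from F# minor. It is labeled bVI. A (A–C#–E) is not: scale degree 3 in F# major carries A#m (iii). In F# minor the chord on that degree is A, so here it functions as bIII, borrowed from the parallel minor.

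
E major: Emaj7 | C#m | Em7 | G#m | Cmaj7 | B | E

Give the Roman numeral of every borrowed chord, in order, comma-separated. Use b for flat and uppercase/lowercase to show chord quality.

i7, bVImaj7

In E major the diatonic chords are E, F#m, G#m, A, B, C#m, D#dim. Emaj7, C#m, G#m, B and E are all diatonic. Em7 (E–G–B–D) doesn't fit — on degree 1 E major would have E (I). Em7 is the degree-1 chord of E minor, so it is the borrowed i7. But Cmaj7 (C–E–G–B) is foreign: the diatonic vi on degree 6 is C#m, whereas Cmaj7 comes from E minor. It is labeled bVImaj7.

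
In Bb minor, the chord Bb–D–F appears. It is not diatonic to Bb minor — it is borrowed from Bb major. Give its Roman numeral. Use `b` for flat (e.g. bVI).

Bb is scale degree 1 in Bb minor. Bb–D–F is a major chord — the form found in Bb major, not the diatonic i (Bbm). Borrowed into Bb minor it is written I.

I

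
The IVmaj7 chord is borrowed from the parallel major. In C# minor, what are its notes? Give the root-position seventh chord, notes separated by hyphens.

IVmaj7 is built on scale degree 4, which is F# in both C# minor and its parallel. Stacking thirds in C# major on F# gives F#–A#–C#–E#.

F#-A#-C#-E#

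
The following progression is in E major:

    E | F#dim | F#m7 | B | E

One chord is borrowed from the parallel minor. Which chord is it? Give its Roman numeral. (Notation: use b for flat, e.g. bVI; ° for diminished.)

ii°

E major has the diatonic set E, F#m, G#m, A, B, C#m, D#dim. E, F#m7 and B all belong to that set. But F#dim (F#–A–C) is foreign: the diatonic ii on degree 2 is F#m, whereas F#dim comes from E minor. It is labeled ii°.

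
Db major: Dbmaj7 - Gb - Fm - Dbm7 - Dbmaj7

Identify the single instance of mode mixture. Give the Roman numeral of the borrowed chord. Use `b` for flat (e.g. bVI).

i7

In Db major the diatonic chords are Db, Ebm, Fm, Gb, Ab, Bbm, Cdim. Dbmaj7, Gb and Fm all belong to that set. But Dbm7 (Db–Fb–Ab–Cb) is foreign: the diatonic I on degree 1 is Db, whereas Dbm7 comes from Db minor. It is labeled i7.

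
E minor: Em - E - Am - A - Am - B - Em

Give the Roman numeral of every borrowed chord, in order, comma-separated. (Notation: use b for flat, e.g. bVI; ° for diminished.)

In E minor (with V from harmonic minor) the diatonic chords are Em, F#dim, G, Am, B, C, D. Em, Am and B all belong to that set. But E (E–G#–B) is foreign: the diatonic i on degree 1 is Em, whereas E comes from E major. It is labeled I. A (A–C#–E) doesn't fit — on degree 4 E minor would have Am (iv). A is the degree-4 chord of E major, so it is the borrowed IV.

I, IV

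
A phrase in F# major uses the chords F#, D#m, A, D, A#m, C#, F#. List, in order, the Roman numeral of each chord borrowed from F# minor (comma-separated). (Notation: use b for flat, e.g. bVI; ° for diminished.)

The diatonic triads in F# major are F#, G#m, A#m, B, C#, D#m, E#dim. Of the given chords, F#, D#m, A#m and C# are diatonic. A (A–C#–E) is not: scale degree 3 in F# major carries A#m (iii). In F# minor the chord on that degree is A, so here it functions as bIII, borrowed from the parallel minor. D (D–F#–A) doesn't fit — on degree 6 F# major would have D#m (vi). D is the degree-6 chord of F# minor, so it is the borrowed bVI.

bIII, bVI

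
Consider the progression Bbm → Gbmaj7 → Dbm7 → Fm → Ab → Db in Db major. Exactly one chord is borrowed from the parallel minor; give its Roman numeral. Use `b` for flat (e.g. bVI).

The diatonic triads in Db major are Db, Ebm, Fm, Gb, Ab, Bbm, Cdim. Bbm, Gbmaj7, Fm, Ab and Db are all diatonic. Dbm7 (Db–Fb–Ab–Cb) is not: scale degree 1 in Db major carries Db (I). In Db minor the chord on that degree is Dbm7, so here it functions as i7, borrowed from the parallel minor.

i7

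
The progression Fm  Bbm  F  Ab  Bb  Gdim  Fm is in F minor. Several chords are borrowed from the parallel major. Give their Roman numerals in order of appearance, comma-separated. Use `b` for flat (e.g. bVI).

I, IV

The diatonic triads in F minor (with V from harmonic minor) are Fm, Gdim, Ab, Bbm, C, Db, Eb. Of the given chords, Fm, Bbm, Ab and Gdim are diatonic. F (F–A–C) doesn't fit — on degree 1 F minor would have Fm (i). F is the degree-1 chord of F major, so it is the borrowed I. Bb (Bb–D–F) doesn't fit — on degree 4 F minor would have Bbm (iv). Bb is the degree-4 chord of F major, so it is the borrowed IV.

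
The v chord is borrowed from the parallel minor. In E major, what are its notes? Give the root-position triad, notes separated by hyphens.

v is built on scale degree 5, which is B in both E major and its parallel. In E minor the chord on B is B–D–F#.

B-D-F#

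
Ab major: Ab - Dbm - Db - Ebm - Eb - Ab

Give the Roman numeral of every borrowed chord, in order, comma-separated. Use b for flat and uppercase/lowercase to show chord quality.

iv, v

Ab major has the diatonic set Ab, Bbm, Cm, Db, Eb, Fm, Gdim. Ab, Db and Eb all belong to that set. But Dbm (Db–Fb–Ab) is foreign: the diatonic IV on degree 4 is Db, whereas Dbm comes from Ab minor. It is labeled iv. Ebm (Eb–Gb–Bb) is not: scale degree 5 in Ab major carries Eb (V). In Ab minor the chord on that degree is Ebm, so here it functions as v, borrowed from the parallel minor.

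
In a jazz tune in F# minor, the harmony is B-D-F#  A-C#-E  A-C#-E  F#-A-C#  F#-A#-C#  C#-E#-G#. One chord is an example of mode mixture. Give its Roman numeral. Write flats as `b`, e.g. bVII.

I

F# minor has the diatonic set F#m, G#dim, A, Bm, C#, D, E (with V from harmonic minor). Of the given chords, B–D–F# = Bm, A–C#–E = A, F#–A–C# = F#m and C#–E#–G# = C# are diatonic. F#–A#–C# is not: scale degree 1 in F# minor carries F#m (i). In F# major the chord on that degree is F#, so here it functions as I, borrowed from the parallel major.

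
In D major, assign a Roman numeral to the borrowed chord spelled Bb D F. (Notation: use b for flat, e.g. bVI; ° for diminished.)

The root Bb is the lowered 6th scale degree — diatonically D major has B there. The diatonic chord on degree 6 would be Bm (vi), but Bb–D–F is the major chord from D minor. As a borrowed chord it is labeled bVI.

bVI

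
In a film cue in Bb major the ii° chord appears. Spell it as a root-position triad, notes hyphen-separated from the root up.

ii° is built on scale degree 2, which is C in both Bb major and its parallel. Stacking thirds in Bb minor on C gives C–Eb–Gb.

C-Eb-Gb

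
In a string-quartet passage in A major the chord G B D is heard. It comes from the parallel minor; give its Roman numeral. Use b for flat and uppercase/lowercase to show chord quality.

The root G is the lowered 7th scale degree — diatonically A major has G# there. Diatonically A major has G#dim (vii°) on that degree; G–B–D is instead the major chord native to A minor, so it takes the label bVII.

bVII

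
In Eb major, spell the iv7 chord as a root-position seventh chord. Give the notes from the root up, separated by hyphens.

Ab-Cb-Eb-Gb

iv7 is built on scale degree 4, which is Ab in both Eb major and its parallel. In Eb minor the chord on Ab is Ab–Cb–Eb–Gb.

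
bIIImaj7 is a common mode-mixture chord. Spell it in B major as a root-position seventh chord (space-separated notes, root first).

D F# A C#

The root of bIIImaj7 is the lowered 3rd degree: D# becomes D. Building the major-seventh chord from the parallel minor on D: D–F#–A–C#.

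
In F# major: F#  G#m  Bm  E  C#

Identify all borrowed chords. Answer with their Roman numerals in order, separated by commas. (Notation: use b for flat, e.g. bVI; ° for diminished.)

The diatonic triads in F# major are F#, G#m, A#m, B, C#, D#m, E#dim. F#, G#m and C# are all diatonic. Bm (B–D–F#) is not: scale degree 4 in F# major carries B (IV). In F# minor the chord on that degree is Bm, so here it functions as iv, borrowed from the parallel minor. E (E–G#–B) is not: scale degree 7 in F# major carries E#dim (vii°). In F# minor the chord on that degree is E, so here it functions as bVII, borrowed from the parallel minor.

iv, bVII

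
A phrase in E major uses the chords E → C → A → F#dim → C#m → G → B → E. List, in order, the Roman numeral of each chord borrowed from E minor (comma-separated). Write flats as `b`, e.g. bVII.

bVI, ii°, bIII

In E major the diatonic chords are E, F#m, G#m, A, B, C#m, D#dim. E, A, C#m and B all belong to that set. C (C–E–G) doesn't fit — on degree 6 E major would have C#m (vi). C is the degree-6 chord of E minor, so it is the borrowed bVI. But F#dim (F#–A–C) is foreign: the diatonic ii on degree 2 is F#m, whereas F#dim comes from E minor. It is labeled ii°. G (G–B–D) doesn't fit — on degree 3 E major would have G#m (iii). G is the degree-3 chord of E minor, so it is the borrowed bIII.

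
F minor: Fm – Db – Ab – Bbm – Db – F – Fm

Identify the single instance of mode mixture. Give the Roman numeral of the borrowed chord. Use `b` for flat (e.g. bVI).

I

In F minor (with V from harmonic minor) the diatonic chords are Fm, Gdim, Ab, Bbm, C, Db, Eb. Fm, Db, Ab and Bbm are all diatonic. But F (F–A–C) is foreign: the diatonic i on degree 1 is Fm, whereas F comes from F major. It is labeled I.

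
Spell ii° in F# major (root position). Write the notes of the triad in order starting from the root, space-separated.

G# B D

ii° is built on scale degree 2, which is G# in both F# major and its parallel. Building the diminished chord from the parallel minor on G#: G#–B–D.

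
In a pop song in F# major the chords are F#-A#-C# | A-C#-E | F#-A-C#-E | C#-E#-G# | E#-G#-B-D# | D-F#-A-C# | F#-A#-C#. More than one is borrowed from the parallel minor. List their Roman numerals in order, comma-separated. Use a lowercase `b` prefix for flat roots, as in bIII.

bIII, i7, bVImaj7

In F# major the diatonic chords are F#, G#m, A#m, B, C#, D#m, E#dim. F#–A#–C# = F#, C#–E#–G# = C# and E#–G#–B–D# = E#m7b5 are all diatonic. A–C#–E is not: scale degree 3 in F# major carries A#m (iii). In F# minor the chord on that degree is A, so here it functions as bIII, borrowed from the parallel minor. But F#–A–C#–E is foreign: the diatonic I on degree 1 is F#, whereas F#m7 comes from F# minor. It is labeled i7. D–F#–A–C# doesn't fit — on degree 6 F# major would have D#m (vi). Dmaj7 is the degree-6 chord of F# minor, so it is the borrowed bVImaj7.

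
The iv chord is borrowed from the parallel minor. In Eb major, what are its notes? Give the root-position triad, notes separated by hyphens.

iv is built on scale degree 4, which is Ab in both Eb major and its parallel. Stacking thirds in Eb minor on Ab gives Ab–Cb–Eb.

Ab-Cb-Eb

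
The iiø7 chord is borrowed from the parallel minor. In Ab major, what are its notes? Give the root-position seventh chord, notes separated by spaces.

The root, Bb, is scale degree 2 — the same note in Ab major and Ab minor; only the chord quality changes. In Ab minor the chord on Bb is Bb–Db–Fb–Ab.

Bb Db Fb Ab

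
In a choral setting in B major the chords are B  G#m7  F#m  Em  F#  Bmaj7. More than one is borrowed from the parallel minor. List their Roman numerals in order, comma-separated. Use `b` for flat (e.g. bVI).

B major has the diatonic set B, C#m, D#m, E, F#, G#m, A#dim. Of the given chords, B, G#m7, F# and Bmaj7 are diatonic. F#m (F#–A–C#) doesn't fit — on degree 5 B major would have F# (V). F#m is the degree-5 chord of B minor, so it is the borrowed v. Em (E–G–B) doesn't fit — on degree 4 B major would have E (IV). Em is the degree-4 chord of B minor, so it is the borrowed iv.

v, iv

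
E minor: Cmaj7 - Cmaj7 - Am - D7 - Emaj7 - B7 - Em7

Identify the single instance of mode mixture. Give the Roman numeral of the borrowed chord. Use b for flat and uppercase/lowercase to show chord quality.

Imaj7

The diatonic triads in E minor (with V from harmonic minor) are Em, F#dim, G, Am, B, C, D. Cmaj7, Am, D7, B7 and Em7 are all diatonic. Emaj7 (E–G#–B–D#) is not: scale degree 1 in E minor carries Em (i). In E major the chord on that degree is Emaj7, so here it functions as Imaj7, borrowed from the parallel major.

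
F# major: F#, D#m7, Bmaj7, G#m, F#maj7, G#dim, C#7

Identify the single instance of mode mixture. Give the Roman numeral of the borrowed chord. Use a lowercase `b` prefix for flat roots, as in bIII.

The diatonic triads in F# major are F#, G#m, A#m, B, C#, D#m, E#dim. F#, D#m7, Bmaj7, G#m, F#maj7 and C#7 are all diatonic. But G#dim (G#–B–D) is foreign: the diatonic ii on degree 2 is G#m, whereas G#dim comes from F# minor. It is labeled ii°.

ii°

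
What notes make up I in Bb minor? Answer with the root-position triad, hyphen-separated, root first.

Bb-D-F

The root, Bb, is scale degree 1 — the same note in Bb minor and Bb major; only the chord quality changes. In Bb major the chord on Bb is Bb–D–F.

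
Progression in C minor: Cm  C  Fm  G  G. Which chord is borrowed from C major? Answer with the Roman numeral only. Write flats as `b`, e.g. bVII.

C minor has the diatonic set Cm, Ddim, Eb, Fm, G, Ab, Bb (with V from harmonic minor). Of the given chords, Cm, Fm and G are diatonic. C (C–E–G) doesn't fit — on degree 1 C minor would have Cm (i). C is the degree-1 chord of C major, so it is the borrowed I.

I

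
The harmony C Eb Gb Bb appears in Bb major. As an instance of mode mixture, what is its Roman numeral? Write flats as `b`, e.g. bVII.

iiø7

C is scale degree 2 in Bb major. Diatonically Bb major has Cm (ii) on that degree; C–Eb–Gb–Bb is instead the half-diminished-seventh chord native to Bb minor, so it takes the label iiø7.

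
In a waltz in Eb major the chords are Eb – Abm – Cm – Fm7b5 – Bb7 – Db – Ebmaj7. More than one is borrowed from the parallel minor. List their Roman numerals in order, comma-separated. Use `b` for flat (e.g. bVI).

iv, iiø7, bVII

The diatonic triads in Eb major are Eb, Fm, Gm, Ab, Bb, Cm, Ddim. Eb, Cm, Bb7 and Ebmaj7 are all diatonic. But Abm (Ab–Cb–Eb) is foreign: the diatonic IV on degree 4 is Ab, whereas Abm comes from Eb minor. It is labeled iv. But Fm7b5 (F–Ab–Cb–Eb) is foreign: the diatonic ii on degree 2 is Fm, whereas Fm7b5 comes from Eb minor. It is labeled iiø7. But Db (Db–F–Ab) is foreign: the diatonic vii° on degree 7 is Ddim, whereas Db comes from Eb minor. It is labeled bVII.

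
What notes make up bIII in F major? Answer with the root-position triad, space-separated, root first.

Ab C Eb

bIII is built on the lowered scale degree 3. In F major degree 3 is A; lowered it becomes Ab. Building the major chord from the parallel minor on Ab: Ab–C–Eb.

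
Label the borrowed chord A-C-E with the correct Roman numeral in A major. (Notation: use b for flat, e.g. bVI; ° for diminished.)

i

The root A is the diatonic 1st degree of A major; the borrowing shows in the chord quality. The diatonic chord on degree 1 would be A (I), but A–C–E is the minor chord from A minor. As a borrowed chord it is labeled i.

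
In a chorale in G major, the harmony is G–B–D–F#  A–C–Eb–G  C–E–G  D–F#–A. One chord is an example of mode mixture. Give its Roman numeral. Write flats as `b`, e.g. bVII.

G major has the diatonic set G, Am, Bm, C, D, Em, F#dim. G–B–D–F# = Gmaj7, C–E–G = C and D–F#–A = D all belong to that set. A–C–Eb–G is not: scale degree 2 in G major carries Am (ii). In G minor the chord on that degree is Am7b5, so here it functions as iiø7, borrowed from the parallel minor.

iiø7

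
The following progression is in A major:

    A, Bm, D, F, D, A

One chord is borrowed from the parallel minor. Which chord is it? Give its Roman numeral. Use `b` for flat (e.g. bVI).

The diatonic triads in A major are A, Bm, C#m, D, E, F#m, G#dim. Of the given chords, A, Bm and D are diatonic. F (F–A–C) doesn't fit — on degree 6 A major would have F#m (vi). F is the degree-6 chord of A minor, so it is the borrowed bVI.

bVI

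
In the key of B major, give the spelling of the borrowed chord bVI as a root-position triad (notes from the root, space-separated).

The root of bVI is the lowered 6th degree: G# becomes G. Building the major chord from the parallel minor on G: G–B–D.

G B D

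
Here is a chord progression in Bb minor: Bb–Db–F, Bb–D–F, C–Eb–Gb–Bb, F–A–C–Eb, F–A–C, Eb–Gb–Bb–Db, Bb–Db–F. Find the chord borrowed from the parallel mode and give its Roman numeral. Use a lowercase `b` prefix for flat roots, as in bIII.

The diatonic triads in Bb minor (with V from harmonic minor) are Bbm, Cdim, Db, Ebm, F, Gb, Ab. Of the given chords, Bb–Db–F = Bbm, C–Eb–Gb–Bb = Cm7b5, F–A–C–Eb = F7, F–A–C = F and Eb–Gb–Bb–Db = Ebm7 are diatonic. Bb–D–F is not: scale degree 1 in Bb minor carries Bbm (i). In Bb major the chord on that degree is Bb, so here it functions as I, borrowed from the parallel major.

I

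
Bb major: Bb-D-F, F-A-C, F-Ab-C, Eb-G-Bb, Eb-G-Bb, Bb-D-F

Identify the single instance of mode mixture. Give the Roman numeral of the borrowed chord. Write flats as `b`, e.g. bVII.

Bb major has the diatonic set Bb, Cm, Dm, Eb, F, Gm, Adim. Of the given chords, Bb–D–F = Bb, F–A–C = F and Eb–G–Bb = Eb are diatonic. But F–Ab–C is foreign: the diatonic V on degree 5 is F, whereas Fm comes from Bb minor. It is labeled v.

v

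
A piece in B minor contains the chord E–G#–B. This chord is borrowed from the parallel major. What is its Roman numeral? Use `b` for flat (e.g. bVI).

The root E is the diatonic 4th degree of B minor; the borrowing shows in the chord quality. The diatonic chord on degree 4 would be Em (iv), but E–G#–B is the major chord from B major. As a borrowed chord it is labeled IV.

IV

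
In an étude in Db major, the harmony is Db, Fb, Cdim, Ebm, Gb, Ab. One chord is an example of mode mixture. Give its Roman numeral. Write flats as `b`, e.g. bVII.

In Db major the diatonic chords are Db, Ebm, Fm, Gb, Ab, Bbm, Cdim. Of the given chords, Db, Cdim, Ebm, Gb and Ab are diatonic. Fb (Fb–Ab–Cb) doesn't fit — on degree 3 Db major would have Fm (iii). Fb is the degree-3 chord of Db minor, so it is the borrowed bIII.

bIII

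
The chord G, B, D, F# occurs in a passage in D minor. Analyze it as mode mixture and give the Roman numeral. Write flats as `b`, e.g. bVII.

The root G is the diatonic 4th degree of D minor; the borrowing shows in the chord quality. G–B–D–F# is a major-seventh chord — the form found in D major, not the diatonic iv (Gm). Borrowed into D minor it is written IVmaj7.

IVmaj7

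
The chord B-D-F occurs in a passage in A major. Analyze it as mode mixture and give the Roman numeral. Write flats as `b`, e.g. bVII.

B is scale degree 2 in A major. The diatonic chord on degree 2 would be Bm (ii), but B–D–F is the diminished chord from A minor. As a borrowed chord it is labeled ii°.

ii°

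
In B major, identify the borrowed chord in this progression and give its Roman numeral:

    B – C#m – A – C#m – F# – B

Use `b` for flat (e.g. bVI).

The diatonic triads in B major are B, C#m, D#m, E, F#, G#m, A#dim. B, C#m and F# are all diatonic. A (A–C#–E) doesn't fit — on degree 7 B major would have A#dim (vii°). A is the degree-7 chord of B minor, so it is the borrowed bVII.

bVII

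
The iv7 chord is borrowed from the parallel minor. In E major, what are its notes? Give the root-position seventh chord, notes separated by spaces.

A C E G

iv7 is built on scale degree 4, which is A in both E major and its parallel. Stacking thirds in E minor on A gives A–C–E–G.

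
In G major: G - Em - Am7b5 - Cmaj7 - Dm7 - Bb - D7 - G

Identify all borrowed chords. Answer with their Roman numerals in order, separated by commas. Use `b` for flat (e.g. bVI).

iiø7, v7, bIII

G major has the diatonic set G, Am, Bm, C, D, Em, F#dim. G, Em, Cmaj7 and D7 are all diatonic. But Am7b5 (A–C–Eb–G) is foreign: the diatonic ii on degree 2 is Am, whereas Am7b5 comes from G minor. It is labeled iiø7. But Dm7 (D–F–A–C) is foreign: the diatonic V on degree 5 is D, whereas Dm7 comes from G minor. It is labeled v7. But Bb (Bb–D–F) is foreign: the diatonic iii on degree 3 is Bm, whereas Bb comes from G minor. It is labeled bIII.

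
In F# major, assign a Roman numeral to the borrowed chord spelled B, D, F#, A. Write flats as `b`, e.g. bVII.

iv7

B is scale degree 4 in F# major. The diatonic chord on degree 4 would be B (IV), but B–D–F#–A is the minor-seventh chord from F# minor. As a borrowed chord it is labeled iv7.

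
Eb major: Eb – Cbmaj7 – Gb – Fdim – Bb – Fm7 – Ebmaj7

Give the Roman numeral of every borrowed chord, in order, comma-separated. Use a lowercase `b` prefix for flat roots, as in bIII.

bVImaj7, bIII, ii°

In Eb major the diatonic chords are Eb, Fm, Gm, Ab, Bb, Cm, Ddim. Eb, Bb, Fm7 and Ebmaj7 all belong to that set. Cbmaj7 (Cb–Eb–Gb–Bb) doesn't fit — on degree 6 Eb major would have Cm (vi). Cbmaj7 is the degree-6 chord of Eb minor, so it is the borrowed bVImaj7. Gb (Gb–Bb–Db) is not: scale degree 3 in Eb major carries Gm (iii). In Eb minor the chord on that degree is Gb, so here it functions as bIII, borrowed from the parallel minor. Fdim (F–Ab–Cb) doesn't fit — on degree 2 Eb major would have Fm (ii). Fdim is the degree-2 chord of Eb minor, so it is the borrowed ii°.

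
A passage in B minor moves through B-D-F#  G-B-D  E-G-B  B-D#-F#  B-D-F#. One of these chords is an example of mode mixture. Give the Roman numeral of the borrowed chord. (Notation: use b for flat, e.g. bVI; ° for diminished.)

B minor has the diatonic set Bm, C#dim, D, Em, F#, G, A (with V from harmonic minor). B–D–F# = Bm, G–B–D = G and E–G–B = Em all belong to that set. B–D#–F# is not: scale degree 1 in B minor carries Bm (i). In B major the chord on that degree is B, so here it functions as I, borrowed from the parallel major.

I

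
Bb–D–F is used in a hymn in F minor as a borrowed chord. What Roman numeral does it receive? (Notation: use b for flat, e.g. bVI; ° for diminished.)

IV

Bb is scale degree 4 in F minor. The diatonic chord on degree 4 would be Bbm (iv), but Bb–D–F is the major chord from F major. As a borrowed chord it is labeled IV.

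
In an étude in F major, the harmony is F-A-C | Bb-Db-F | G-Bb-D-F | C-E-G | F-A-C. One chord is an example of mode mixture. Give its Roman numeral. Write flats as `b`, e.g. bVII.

The diatonic triads in F major are F, Gm, Am, Bb, C, Dm, Edim. F–A–C = F, G–Bb–D–F = Gm7 and C–E–G = C all belong to that set. Bb–Db–F is not: scale degree 4 in F major carries Bb (IV). In F minor the chord on that degree is Bbm, so here it functions as iv, borrowed from the parallel minor.

iv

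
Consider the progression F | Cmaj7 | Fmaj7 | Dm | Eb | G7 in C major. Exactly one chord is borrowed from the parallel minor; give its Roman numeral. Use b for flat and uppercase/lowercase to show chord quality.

The diatonic triads in C major are C, Dm, Em, F, G, Am, Bdim. F, Cmaj7, Fmaj7, Dm and G7 all belong to that set. Eb (Eb–G–Bb) doesn't fit — on degree 3 C major would have Em (iii). Eb is the degree-3 chord of C minor, so it is the borrowed bIII.

bIII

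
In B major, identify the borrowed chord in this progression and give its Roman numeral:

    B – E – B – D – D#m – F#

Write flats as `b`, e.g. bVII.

In B major the diatonic chords are B, C#m, D#m, E, F#, G#m, A#dim. B, E, D#m and F# all belong to that set. But D (D–F#–A) is foreign: the diatonic iii on degree 3 is D#m, whereas D comes from B minor. It is labeled bIII.

bIII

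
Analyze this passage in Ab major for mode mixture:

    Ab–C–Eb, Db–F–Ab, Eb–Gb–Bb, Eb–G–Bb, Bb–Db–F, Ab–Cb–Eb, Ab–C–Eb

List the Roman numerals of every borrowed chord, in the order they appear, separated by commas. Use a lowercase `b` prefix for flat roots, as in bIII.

In Ab major the diatonic chords are Ab, Bbm, Cm, Db, Eb, Fm, Gdim. Ab–C–Eb = Ab, Db–F–Ab = Db, Eb–G–Bb = Eb and Bb–Db–F = Bbm are all diatonic. Eb–Gb–Bb is not: scale degree 5 in Ab major carries Eb (V). In Ab minor the chord on that degree is Ebm, so here it functions as v, borrowed from the parallel minor. Ab–Cb–Eb is not: scale degree 1 in Ab major carries Ab (I). In Ab minor the chord on that degree is Abm, so here it functions as i, borrowed from the parallel minor.

v, i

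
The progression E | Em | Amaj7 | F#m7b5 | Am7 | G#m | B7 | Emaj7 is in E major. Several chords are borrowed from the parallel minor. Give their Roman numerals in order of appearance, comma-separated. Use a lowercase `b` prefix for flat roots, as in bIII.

i, iiø7, iv7

E major has the diatonic set E, F#m, G#m, A, B, C#m, D#dim. E, Amaj7, G#m, B7 and Emaj7 all belong to that set. Em (E–G–B) is not: scale degree 1 in E major carries E (I). In E minor the chord on that degree is Em, so here it functions as i, borrowed from the parallel minor. F#m7b5 (F#–A–C–E) is not: scale degree 2 in E major carries F#m (ii). In E minor the chord on that degree is F#m7b5, so here it functions as iiø7, borrowed from the parallel minor. Am7 (A–C–E–G) doesn't fit — on degree 4 E major would have A (IV). Am7 is the degree-4 chord of E minor, so it is the borrowed iv7.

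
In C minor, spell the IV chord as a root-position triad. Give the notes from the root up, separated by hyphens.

F-A-C

The root, F, is scale degree 4 — the same note in C minor and C major; only the chord quality changes. Stacking thirds in C major on F gives F–A–C.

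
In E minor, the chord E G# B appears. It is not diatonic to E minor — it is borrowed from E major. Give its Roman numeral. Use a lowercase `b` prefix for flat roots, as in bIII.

E is scale degree 1 in E minor. E–G#–B is a major chord — the form found in E major, not the diatonic i (Em). Borrowed into E minor it is written I.

I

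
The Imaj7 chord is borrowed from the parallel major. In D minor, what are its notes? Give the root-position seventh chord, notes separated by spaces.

D F# A C#

The root, D, is scale degree 1 — the same note in D minor and D major; only the chord quality changes. In D major the chord on D is D–F#–A–C#.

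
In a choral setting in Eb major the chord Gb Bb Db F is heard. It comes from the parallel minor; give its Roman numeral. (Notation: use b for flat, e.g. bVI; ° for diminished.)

bIIImaj7

The root Gb is the lowered 3rd scale degree — diatonically Eb major has G there. The diatonic chord on degree 3 would be Gm (iii), but Gb–Bb–Db–F is the major-seventh chord from Eb minor. As a borrowed chord it is labeled bIIImaj7.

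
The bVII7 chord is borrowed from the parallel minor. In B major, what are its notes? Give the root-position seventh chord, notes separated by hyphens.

A-C#-E-G

The root of bVII7 is the lowered 7th degree: A# becomes A. Stacking thirds in B minor on A gives A–C#–E–G.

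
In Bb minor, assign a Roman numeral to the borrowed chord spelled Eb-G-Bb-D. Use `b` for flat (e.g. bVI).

IVmaj7

The root Eb is the diatonic 4th degree of Bb minor; the borrowing shows in the chord quality. Diatonically Bb minor has Ebm (iv) on that degree; Eb–G–Bb–D is instead the major-seventh chord native to Bb major, so it takes the label IVmaj7.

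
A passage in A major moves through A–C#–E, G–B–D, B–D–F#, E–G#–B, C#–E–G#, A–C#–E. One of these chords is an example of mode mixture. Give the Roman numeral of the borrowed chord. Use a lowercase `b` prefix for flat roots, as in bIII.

A major has the diatonic set A, Bm, C#m, D, E, F#m, G#dim. Of the given chords, A–C#–E = A, B–D–F# = Bm, E–G#–B = E and C#–E–G# = C#m are diatonic. G–B–D doesn't fit — on degree 7 A major would have G#dim (vii°). G is the degree-7 chord of A minor, so it is the borrowed bVII.

bVII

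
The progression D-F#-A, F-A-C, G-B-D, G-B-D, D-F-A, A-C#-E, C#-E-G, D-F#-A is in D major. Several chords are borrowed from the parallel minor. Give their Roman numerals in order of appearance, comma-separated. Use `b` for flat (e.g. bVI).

The diatonic triads in D major are D, Em, F#m, G, A, Bm, C#dim. D–F#–A = D, G–B–D = G, A–C#–E = A and C#–E–G = C#dim are all diatonic. F–A–C doesn't fit — on degree 3 D major would have F#m (iii). F is the degree-3 chord of D minor, so it is the borrowed bIII. D–F–A doesn't fit — on degree 1 D major would have D (I). Dm is the degree-1 chord of D minor, so it is the borrowed i.

bIII, i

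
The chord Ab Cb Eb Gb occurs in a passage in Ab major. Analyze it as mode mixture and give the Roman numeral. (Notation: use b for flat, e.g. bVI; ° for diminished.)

The root Ab is the diatonic 1st degree of Ab major; the borrowing shows in the chord quality. The diatonic chord on degree 1 would be Ab (I), but Ab–Cb–Eb–Gb is the minor-seventh chord from Ab minor. As a borrowed chord it is labeled i7.

i7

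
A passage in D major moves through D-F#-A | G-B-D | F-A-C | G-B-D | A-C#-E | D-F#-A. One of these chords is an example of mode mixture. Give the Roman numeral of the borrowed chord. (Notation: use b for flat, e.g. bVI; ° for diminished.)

In D major the diatonic chords are D, Em, F#m, G, A, Bm, C#dim. Of the given chords, D–F#–A = D, G–B–D = G and A–C#–E = A are diatonic. But F–A–C is foreign: the diatonic iii on degree 3 is F#m, whereas F comes from D minor. It is labeled bIII.

bIII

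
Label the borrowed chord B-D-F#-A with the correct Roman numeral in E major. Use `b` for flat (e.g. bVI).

v7

B is scale degree 5 in E major. Diatonically E major has B (V) on that degree; B–D–F#–A is instead the minor-seventh chord native to E minor, so it takes the label v7.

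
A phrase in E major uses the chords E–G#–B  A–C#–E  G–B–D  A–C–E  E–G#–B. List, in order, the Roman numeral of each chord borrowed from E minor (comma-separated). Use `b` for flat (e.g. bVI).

bIII, iv

E major has the diatonic set E, F#m, G#m, A, B, C#m, D#dim. Of the given chords, E–G#–B = E and A–C#–E = A are diatonic. G–B–D doesn't fit — on degree 3 E major would have G#m (iii). G is the degree-3 chord of E minor, so it is the borrowed bIII. A–C–E is not: scale degree 4 in E major carries A (IV). In E minor the chord on that degree is Am, so here it functions as iv, borrowed from the parallel minor.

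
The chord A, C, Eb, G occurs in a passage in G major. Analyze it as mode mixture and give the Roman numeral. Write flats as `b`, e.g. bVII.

iiø7

The root A is the diatonic 2nd degree of G major; the borrowing shows in the chord quality. The diatonic chord on degree 2 would be Am (ii), but A–C–Eb–G is the half-diminished-seventh chord from G minor. As a borrowed chord it is labeled iiø7.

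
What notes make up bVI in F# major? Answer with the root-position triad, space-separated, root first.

D F# A

bVI is built on the lowered scale degree 6. In F# major degree 6 is D#; lowered it becomes D. Stacking thirds in F# minor on D gives D–F#–A.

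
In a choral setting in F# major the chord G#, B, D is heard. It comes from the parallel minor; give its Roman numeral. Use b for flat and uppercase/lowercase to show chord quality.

The root G# is the diatonic 2nd degree of F# major; the borrowing shows in the chord quality. The diatonic chord on degree 2 would be G#m (ii), but G#–B–D is the diminished chord from F# minor. As a borrowed chord it is labeled ii°.

ii°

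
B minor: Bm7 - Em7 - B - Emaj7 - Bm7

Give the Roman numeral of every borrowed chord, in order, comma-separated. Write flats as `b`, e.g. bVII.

I, IVmaj7

B minor has the diatonic set Bm, C#dim, D, Em, F#, G, A (with V from harmonic minor). Bm7 and Em7 both belong to that set. B (B–D#–F#) doesn't fit — on degree 1 B minor would have Bm (i). B is the degree-1 chord of B major, so it is the borrowed I. Emaj7 (E–G#–B–D#) is not: scale degree 4 in B minor carries Em (iv). In B major the chord on that degree is Emaj7, so here it functions as IVmaj7, borrowed from the parallel major.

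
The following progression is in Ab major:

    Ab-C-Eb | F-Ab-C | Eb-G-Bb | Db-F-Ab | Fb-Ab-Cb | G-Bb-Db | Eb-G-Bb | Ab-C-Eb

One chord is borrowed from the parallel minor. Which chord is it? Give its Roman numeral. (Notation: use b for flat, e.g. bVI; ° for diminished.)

The diatonic triads in Ab major are Ab, Bbm, Cm, Db, Eb, Fm, Gdim. Of the given chords, Ab–C–Eb = Ab, F–Ab–C = Fm, Eb–G–Bb = Eb, Db–F–Ab = Db and G–Bb–Db = Gdim are diatonic. Fb–Ab–Cb doesn't fit — on degree 6 Ab major would have Fm (vi). Fb is the degree-6 chord of Ab minor, so it is the borrowed bVI.

bVI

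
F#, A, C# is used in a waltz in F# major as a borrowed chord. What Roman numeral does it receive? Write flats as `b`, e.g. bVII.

i

The root F# is the diatonic 1st degree of F# major; the borrowing shows in the chord quality. F#–A–C# is a minor chord — the form found in F# minor, not the diatonic I (F#). Borrowed into F# major it is written i.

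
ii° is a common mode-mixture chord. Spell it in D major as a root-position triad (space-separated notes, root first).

The root, E, is scale degree 2 — the same note in D major and D minor; only the chord quality changes. Building the diminished chord from the parallel minor on E: E–G–Bb.

E G Bb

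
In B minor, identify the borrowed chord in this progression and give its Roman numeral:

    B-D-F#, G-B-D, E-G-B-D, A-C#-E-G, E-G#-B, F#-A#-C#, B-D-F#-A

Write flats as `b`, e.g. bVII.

The diatonic triads in B minor (with V from harmonic minor) are Bm, C#dim, D, Em, F#, G, A. B–D–F# = Bm, G–B–D = G, E–G–B–D = Em7, A–C#–E–G = A7, F#–A#–C# = F# and B–D–F#–A = Bm7 are all diatonic. But E–G#–B is foreign: the diatonic iv on degree 4 is Em, whereas E comes from B major. It is labeled IV.

IV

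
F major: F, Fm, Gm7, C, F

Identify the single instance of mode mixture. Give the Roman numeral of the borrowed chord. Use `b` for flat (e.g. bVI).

In F major the diatonic chords are F, Gm, Am, Bb, C, Dm, Edim. F, Gm7 and C are all diatonic. Fm (F–Ab–C) is not: scale degree 1 in F major carries F (I). In F minor the chord on that degree is Fm, so here it functions as i, borrowed from the parallel minor.

i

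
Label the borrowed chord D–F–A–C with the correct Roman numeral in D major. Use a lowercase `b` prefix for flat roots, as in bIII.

D is scale degree 1 in D major. D–F–A–C is a minor-seventh chord — the form found in D minor, not the diatonic I (D). Borrowed into D major it is written i7.

i7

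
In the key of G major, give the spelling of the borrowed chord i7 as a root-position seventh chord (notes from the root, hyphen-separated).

The root, G, is scale degree 1 — the same note in G major and G minor; only the chord quality changes. In G minor the chord on G is G–Bb–D–F.

G-Bb-D-F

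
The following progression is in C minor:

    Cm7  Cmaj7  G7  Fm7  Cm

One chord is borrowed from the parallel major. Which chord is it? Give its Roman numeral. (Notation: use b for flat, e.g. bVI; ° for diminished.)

The diatonic triads in C minor (with V from harmonic minor) are Cm, Ddim, Eb, Fm, G, Ab, Bb. Cm7, G7, Fm7 and Cm are all diatonic. Cmaj7 (C–E–G–B) doesn't fit — on degree 1 C minor would have Cm (i). Cmaj7 is the degree-1 chord of C major, so it is the borrowed Imaj7.

Imaj7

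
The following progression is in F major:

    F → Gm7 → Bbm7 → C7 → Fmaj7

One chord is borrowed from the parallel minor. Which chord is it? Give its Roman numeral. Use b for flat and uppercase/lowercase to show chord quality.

F major has the diatonic set F, Gm, Am, Bb, C, Dm, Edim. F, Gm7, C7 and Fmaj7 are all diatonic. Bbm7 (Bb–Db–F–Ab) is not: scale degree 4 in F major carries Bb (IV). In F minor the chord on that degree is Bbm7, so here it functions as iv7, borrowed from the parallel minor.

iv7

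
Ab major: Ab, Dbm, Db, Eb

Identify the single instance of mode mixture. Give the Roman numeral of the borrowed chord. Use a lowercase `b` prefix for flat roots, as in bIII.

iv

Ab major has the diatonic set Ab, Bbm, Cm, Db, Eb, Fm, Gdim. Ab, Db and Eb are all diatonic. Dbm (Db–Fb–Ab) is not: scale degree 4 in Ab major carries Db (IV). In Ab minor the chord on that degree is Dbm, so here it functions as iv, borrowed from the parallel minor.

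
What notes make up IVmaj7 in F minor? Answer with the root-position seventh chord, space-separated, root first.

The root, Bb, is scale degree 4 — the same note in F minor and F major; only the chord quality changes. Building the major-seventh chord from the parallel major on Bb: Bb–D–F–A.

Bb D F A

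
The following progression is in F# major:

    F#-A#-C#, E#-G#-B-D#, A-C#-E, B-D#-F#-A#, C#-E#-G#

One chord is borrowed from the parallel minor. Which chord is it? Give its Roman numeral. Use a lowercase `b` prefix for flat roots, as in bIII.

F# major has the diatonic set F#, G#m, A#m, B, C#, D#m, E#dim. Of the given chords, F#–A#–C# = F#, E#–G#–B–D# = E#m7b5, B–D#–F#–A# = Bmaj7 and C#–E#–G# = C# are diatonic. A–C#–E is not: scale degree 3 in F# major carries A#m (iii). In F# minor the chord on that degree is A, so here it functions as bIII, borrowed from the parallel minor.

bIII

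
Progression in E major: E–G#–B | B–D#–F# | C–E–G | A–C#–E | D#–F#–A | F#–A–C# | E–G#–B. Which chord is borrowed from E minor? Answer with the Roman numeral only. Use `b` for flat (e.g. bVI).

The diatonic triads in E major are E, F#m, G#m, A, B, C#m, D#dim. E–G#–B = E, B–D#–F# = B, A–C#–E = A, D#–F#–A = D#dim and F#–A–C# = F#m all belong to that set. But C–E–G is foreign: the diatonic vi on degree 6 is C#m, whereas C comes from E minor. It is labeled bVI.

bVI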